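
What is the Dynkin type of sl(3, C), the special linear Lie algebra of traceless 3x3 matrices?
This is sl(3), which has dimension 3^2 - 1 = 8 and rank 3 - 1 = 2 (a Cartan subalgebra is the diagonal traceless matrices). In the classification of classical Lie algebras, the special linear algebra sl(n+1) has type A_n; here n = 2, so the Dynkin diagram is a chain of 2 nodes with single edges (A_2). Hence the type is A_2.

type A_2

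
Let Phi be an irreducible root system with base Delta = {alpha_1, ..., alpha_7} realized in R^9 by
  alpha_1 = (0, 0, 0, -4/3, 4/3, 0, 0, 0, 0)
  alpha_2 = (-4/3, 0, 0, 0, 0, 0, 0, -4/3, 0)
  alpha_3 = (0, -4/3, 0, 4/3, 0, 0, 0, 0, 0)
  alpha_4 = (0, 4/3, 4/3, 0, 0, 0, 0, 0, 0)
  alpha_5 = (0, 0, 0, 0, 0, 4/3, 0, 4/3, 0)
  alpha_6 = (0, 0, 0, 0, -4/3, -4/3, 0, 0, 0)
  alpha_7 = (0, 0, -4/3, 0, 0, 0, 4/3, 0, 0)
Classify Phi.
Compute the Cartan integers a_ij = 2(alpha_i, alpha_j)/(alpha_j, alpha_j); the resulting 7x7 Cartan matrix is
[[2, 0, -1, 0, 0, -1, 0], [0, 2, 0, 0, -1, 0, 0], [-1, 0, 2, -1, 0, 0, 0], [0, 0, -1, 2, 0, 0, -1], [0, -1, 0, 0, 2, -1, 0], [-1, 0, 0, 0, -1, 2, 0], [0, 0, 0, -1, 0, 0, 2]].
All simple roots have the same length, so the diagram is simply laced. The associated Dynkin diagram is a chain of 7 nodes with single edges (A_7), so the type is A_7 (the algebra sl(8)).

A_7 (sl(8))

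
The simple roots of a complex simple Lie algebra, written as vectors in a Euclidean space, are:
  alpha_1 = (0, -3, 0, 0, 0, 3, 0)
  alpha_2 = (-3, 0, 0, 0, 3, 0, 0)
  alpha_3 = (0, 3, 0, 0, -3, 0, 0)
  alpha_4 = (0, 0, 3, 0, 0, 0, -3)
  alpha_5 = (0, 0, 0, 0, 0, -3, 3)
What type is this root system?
A_5

Compute the Cartan integers a_ij = 2(alpha_i, alpha_j)/(alpha_j, alpha_j); the resulting 5x5 Cartan matrix is
[[2, 0, -1, 0, -1], [0, 2, -1, 0, 0], [-1, -1, 2, 0, 0], [0, 0, 0, 2, -1], [-1, 0, 0, -1, 2]].
All simple roots have the same length, so the diagram is simply laced. The associated Dynkin diagram is a chain of 5 nodes with single edges (A_5), so the type is A_5 (the algebra sl(6)).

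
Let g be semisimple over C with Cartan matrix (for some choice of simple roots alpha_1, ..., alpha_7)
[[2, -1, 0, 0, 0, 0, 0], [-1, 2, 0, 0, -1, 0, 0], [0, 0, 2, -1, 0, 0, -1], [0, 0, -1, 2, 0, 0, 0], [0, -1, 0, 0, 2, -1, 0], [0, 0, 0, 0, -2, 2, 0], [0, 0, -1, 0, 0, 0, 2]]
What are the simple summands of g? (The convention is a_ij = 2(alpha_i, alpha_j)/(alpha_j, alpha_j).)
type A_3 ⊕ type C_4

The diagram associated to this matrix has two connected components: the simple roots {alpha_3, alpha_4, alpha_7} form a chain of 3 nodes with single edges (A_3), and {alpha_1, alpha_2, alpha_5, alpha_6} form a chain of 4 nodes with a double edge at one end; the terminal node there is the unique long simple root (C_4). A semisimple Lie algebra decomposes uniquely as the direct sum of simple ideals, one per connected component of its Dynkin diagram, so g ≅ A_3 ⊕ C_4 (dimension 15 + 36 = 51).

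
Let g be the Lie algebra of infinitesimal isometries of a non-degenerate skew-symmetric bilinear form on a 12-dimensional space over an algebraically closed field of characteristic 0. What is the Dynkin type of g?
This is sp(12), which has dimension 12(12+1)/2 = 78 and rank 12/2 = 6. In the classification of classical Lie algebras, the symplectic algebra sp(2n) has type C_n; here n = 6, so the Dynkin diagram is a chain of 6 nodes with a double edge at one end; the terminal node there is the unique long simple root (C_6). Hence the type is C_6.

C6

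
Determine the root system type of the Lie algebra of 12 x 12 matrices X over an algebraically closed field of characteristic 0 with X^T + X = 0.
D_6

This is so(12) with 12 even, which has dimension 12(12-1)/2 = 66 and rank 12/2 = 6. In the classification of classical Lie algebras, the orthogonal algebra so(2n) in an even number of variables has type D_n; here n = 6, so the Dynkin diagram is a chain of 4 nodes with a fork of two nodes at one end (D_6). Hence the type is D_6.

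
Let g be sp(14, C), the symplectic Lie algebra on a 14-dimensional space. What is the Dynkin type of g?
This is sp(14), which has dimension 14(14+1)/2 = 105 and rank 14/2 = 7. In the classification of classical Lie algebras, the symplectic algebra sp(2n) has type C_n; here n = 7, so the Dynkin diagram is a chain of 7 nodes with a double edge at one end; the terminal node there is the unique long simple root (C_7). Hence the type is C_7.

C_7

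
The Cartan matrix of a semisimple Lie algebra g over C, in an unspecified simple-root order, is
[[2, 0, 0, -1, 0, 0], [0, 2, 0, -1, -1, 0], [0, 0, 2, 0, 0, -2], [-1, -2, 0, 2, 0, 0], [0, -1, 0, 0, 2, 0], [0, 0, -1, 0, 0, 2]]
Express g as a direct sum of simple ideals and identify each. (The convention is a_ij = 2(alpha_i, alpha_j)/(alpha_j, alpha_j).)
B_2 + F_4

The diagram associated to this matrix has two connected components: the simple roots {alpha_3, alpha_6} form a chain of 2 nodes with a double edge at one end; the terminal node there is the unique short simple root (B_2), and {alpha_1, alpha_2, alpha_4, alpha_5} form a chain of 4 nodes with a double edge between the middle two (F_4). A semisimple Lie algebra decomposes uniquely as the direct sum of simple ideals, one per connected component of its Dynkin diagram, so g ≅ B_2 ⊕ F_4 (dimension 10 + 52 = 62).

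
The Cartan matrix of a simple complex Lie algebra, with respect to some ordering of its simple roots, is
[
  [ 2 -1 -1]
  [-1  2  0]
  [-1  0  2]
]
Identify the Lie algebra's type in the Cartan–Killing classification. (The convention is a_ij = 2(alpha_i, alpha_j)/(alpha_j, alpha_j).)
The matrix has rank 3 with 2's on the diagonal. Reading the off-diagonal entries as Dynkin edges (a single edge where a_ij = a_ji = -1; a double or triple edge where a_ij * a_ji = 2 or 3), the diagram is a chain of 3 nodes with single edges (A_3). One simple-root ordering that puts it in standard form is (alpha_2, alpha_1, alpha_3). So the algebra is type A_3, i.e. sl(4).

A3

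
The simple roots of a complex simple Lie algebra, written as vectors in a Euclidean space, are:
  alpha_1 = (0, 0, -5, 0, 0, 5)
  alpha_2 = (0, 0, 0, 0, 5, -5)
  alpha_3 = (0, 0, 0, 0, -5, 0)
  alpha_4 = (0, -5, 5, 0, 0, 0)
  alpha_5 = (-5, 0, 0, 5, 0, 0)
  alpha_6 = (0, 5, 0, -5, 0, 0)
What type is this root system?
Compute the Cartan integers a_ij = 2(alpha_i, alpha_j)/(alpha_j, alpha_j); the resulting 6x6 Cartan matrix is
[[2, -1, 0, -1, 0, 0], [-1, 2, -2, 0, 0, 0], [0, -1, 2, 0, 0, 0], [-1, 0, 0, 2, 0, -1], [0, 0, 0, 0, 2, -1], [0, 0, 0, -1, -1, 2]].
The roots have two lengths (squared-length ratio 2:1); the short ones are alpha_{3}. The associated Dynkin diagram is a chain of 6 nodes with a double edge at one end; the terminal node there is the unique short simple root (B_6), so the type is B_6 (the algebra so(13)).

B_6 (so(13))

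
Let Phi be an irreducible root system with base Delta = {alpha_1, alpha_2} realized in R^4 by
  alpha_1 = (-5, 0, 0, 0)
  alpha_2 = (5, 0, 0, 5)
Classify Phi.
B_2 (so(5))

Compute the Cartan integers a_ij = 2(alpha_i, alpha_j)/(alpha_j, alpha_j); the resulting 2x2 Cartan matrix is
[[2, -1], [-2, 2]].
The roots have two lengths (squared-length ratio 2:1); the short ones are alpha_{1}. The associated Dynkin diagram is a chain of 2 nodes with a double edge at one end; the terminal node there is the unique short simple root (B_2), so the type is B_2 (the algebra so(5)).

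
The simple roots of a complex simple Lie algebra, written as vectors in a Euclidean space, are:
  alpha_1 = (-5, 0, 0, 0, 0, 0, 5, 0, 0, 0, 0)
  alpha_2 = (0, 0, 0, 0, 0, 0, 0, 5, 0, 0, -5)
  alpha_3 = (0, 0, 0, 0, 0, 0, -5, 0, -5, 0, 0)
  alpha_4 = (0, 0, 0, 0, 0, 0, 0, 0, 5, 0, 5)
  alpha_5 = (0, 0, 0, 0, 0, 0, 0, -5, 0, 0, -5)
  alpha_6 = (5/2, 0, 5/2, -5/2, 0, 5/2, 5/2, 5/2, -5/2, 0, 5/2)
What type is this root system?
Compute the Cartan integers a_ij = 2(alpha_i, alpha_j)/(alpha_j, alpha_j); the resulting 6x6 Cartan matrix is
[[2, 0, -1, 0, 0, 0], [0, 2, 0, -1, 0, 0], [-1, 0, 2, -1, 0, 0], [0, -1, -1, 2, -1, 0], [0, 0, 0, -1, 2, -1], [0, 0, 0, 0, -1, 2]].
All simple roots have the same length, so the diagram is simply laced. The associated Dynkin diagram is a chain of 5 nodes with one extra node attached to the third node from one end (E_6), so the type is E_6.

E_6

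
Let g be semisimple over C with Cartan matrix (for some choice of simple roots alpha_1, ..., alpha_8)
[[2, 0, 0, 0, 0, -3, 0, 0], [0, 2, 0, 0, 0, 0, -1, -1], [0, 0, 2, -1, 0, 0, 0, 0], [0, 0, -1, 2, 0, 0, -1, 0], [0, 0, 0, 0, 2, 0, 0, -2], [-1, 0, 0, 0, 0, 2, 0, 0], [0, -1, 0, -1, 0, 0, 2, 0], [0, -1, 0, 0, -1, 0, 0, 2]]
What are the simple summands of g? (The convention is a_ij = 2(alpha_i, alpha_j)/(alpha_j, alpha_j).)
C_6 (sp(12)) + G_2

The diagram associated to this matrix has two connected components: the simple roots {alpha_2, alpha_3, alpha_4, alpha_5, alpha_7, alpha_8} form a chain of 6 nodes with a double edge at one end; the terminal node there is the unique long simple root (C_6), and {alpha_1, alpha_6} form two nodes joined by a triple edge (G_2). A semisimple Lie algebra decomposes uniquely as the direct sum of simple ideals, one per connected component of its Dynkin diagram, so g ≅ C_6 ⊕ G_2 (dimension 78 + 14 = 92).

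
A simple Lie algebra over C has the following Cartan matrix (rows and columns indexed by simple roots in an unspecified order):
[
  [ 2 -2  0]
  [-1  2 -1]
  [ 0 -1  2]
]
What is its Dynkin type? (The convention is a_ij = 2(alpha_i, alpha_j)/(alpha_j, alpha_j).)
C_3 (sp(6))

The matrix has rank 3 with 2's on the diagonal. Reading the off-diagonal entries as Dynkin edges (a single edge where a_ij = a_ji = -1; a double or triple edge where a_ij * a_ji = 2 or 3), the diagram is a chain of 3 nodes with a double edge at one end; the terminal node there is the unique long simple root (C_3). One simple-root ordering that puts it in standard form is (alpha_3, alpha_2, alpha_1). So the algebra is type C_3, i.e. sp(6).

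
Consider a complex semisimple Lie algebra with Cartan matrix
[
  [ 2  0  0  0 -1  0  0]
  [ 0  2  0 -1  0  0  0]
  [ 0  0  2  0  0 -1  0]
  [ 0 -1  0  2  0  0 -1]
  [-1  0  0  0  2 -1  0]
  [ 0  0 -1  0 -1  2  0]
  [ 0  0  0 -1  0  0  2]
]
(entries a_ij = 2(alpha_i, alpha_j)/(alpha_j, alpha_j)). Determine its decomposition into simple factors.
The diagram associated to this matrix has two connected components: the simple roots {alpha_2, alpha_4, alpha_7} form a chain of 3 nodes with single edges (A_3), and {alpha_1, alpha_3, alpha_5, alpha_6} form a chain of 4 nodes with single edges (A_4). A semisimple Lie algebra decomposes uniquely as the direct sum of simple ideals, one per connected component of its Dynkin diagram, so g ≅ A_3 ⊕ A_4 (dimension 15 + 24 = 39).

type A_3 + type A_4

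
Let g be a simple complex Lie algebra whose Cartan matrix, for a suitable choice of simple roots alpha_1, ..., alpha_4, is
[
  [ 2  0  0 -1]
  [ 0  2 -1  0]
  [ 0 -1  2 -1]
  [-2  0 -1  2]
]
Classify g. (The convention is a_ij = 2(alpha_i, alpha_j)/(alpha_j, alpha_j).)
The matrix has rank 4 with 2's on the diagonal. Reading the off-diagonal entries as Dynkin edges (a single edge where a_ij = a_ji = -1; a double or triple edge where a_ij * a_ji = 2 or 3), the diagram is a chain of 4 nodes with a double edge at one end; the terminal node there is the unique short simple root (B_4). One simple-root ordering that puts it in standard form is (alpha_2, alpha_3, alpha_4, alpha_1). So the algebra is type B_4, i.e. so(9).

B_4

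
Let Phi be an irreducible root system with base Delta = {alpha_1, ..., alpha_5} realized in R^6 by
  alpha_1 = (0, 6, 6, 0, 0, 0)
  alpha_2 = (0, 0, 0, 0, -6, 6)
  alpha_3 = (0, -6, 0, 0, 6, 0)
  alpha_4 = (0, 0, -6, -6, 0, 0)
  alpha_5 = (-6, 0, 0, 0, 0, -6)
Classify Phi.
Compute the Cartan integers a_ij = 2(alpha_i, alpha_j)/(alpha_j, alpha_j); the resulting 5x5 Cartan matrix is
[[2, 0, -1, -1, 0], [0, 2, -1, 0, -1], [-1, -1, 2, 0, 0], [-1, 0, 0, 2, 0], [0, -1, 0, 0, 2]].
All simple roots have the same length, so the diagram is simply laced. The associated Dynkin diagram is a chain of 5 nodes with single edges (A_5), so the type is A_5 (the algebra sl(6)).

type A_5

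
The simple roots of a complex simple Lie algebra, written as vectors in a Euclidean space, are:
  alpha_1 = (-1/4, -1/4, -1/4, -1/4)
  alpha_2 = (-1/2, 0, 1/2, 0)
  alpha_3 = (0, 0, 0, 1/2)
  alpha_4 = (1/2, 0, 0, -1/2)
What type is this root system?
Compute the Cartan integers a_ij = 2(alpha_i, alpha_j)/(alpha_j, alpha_j); the resulting 4x4 Cartan matrix is
[[2, 0, -1, 0], [0, 2, 0, -1], [-1, 0, 2, -1], [0, -1, -2, 2]].
The roots have two lengths (squared-length ratio 2:1); the short ones are alpha_{1,3}. The associated Dynkin diagram is a chain of 4 nodes with a double edge between the middle two (F_4), so the type is F_4.

type F_4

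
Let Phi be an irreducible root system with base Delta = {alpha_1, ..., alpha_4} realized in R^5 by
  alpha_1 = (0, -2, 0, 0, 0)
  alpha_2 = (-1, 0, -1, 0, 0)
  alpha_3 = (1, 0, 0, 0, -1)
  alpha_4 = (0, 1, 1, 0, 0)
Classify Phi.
Compute the Cartan integers a_ij = 2(alpha_i, alpha_j)/(alpha_j, alpha_j); the resulting 4x4 Cartan matrix is
[[2, 0, 0, -2], [0, 2, -1, -1], [0, -1, 2, 0], [-1, -1, 0, 2]].
The roots have two lengths (squared-length ratio 2:1); the short ones are alpha_{2,3,4}. The associated Dynkin diagram is a chain of 4 nodes with a double edge at one end; the terminal node there is the unique long simple root (C_4), so the type is C_4 (the algebra sp(8)).

C_4 (sp(8))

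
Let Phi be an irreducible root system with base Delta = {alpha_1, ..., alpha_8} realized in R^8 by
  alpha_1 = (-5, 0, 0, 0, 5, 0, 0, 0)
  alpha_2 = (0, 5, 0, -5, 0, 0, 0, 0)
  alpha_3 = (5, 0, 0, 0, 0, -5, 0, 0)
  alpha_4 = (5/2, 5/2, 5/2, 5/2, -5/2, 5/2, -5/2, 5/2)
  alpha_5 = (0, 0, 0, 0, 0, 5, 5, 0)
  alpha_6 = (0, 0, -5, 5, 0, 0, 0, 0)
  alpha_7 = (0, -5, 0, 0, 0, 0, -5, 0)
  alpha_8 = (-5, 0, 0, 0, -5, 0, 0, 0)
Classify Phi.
type E_8

Compute the Cartan integers a_ij = 2(alpha_i, alpha_j)/(alpha_j, alpha_j); the resulting 8x8 Cartan matrix is
[[2, 0, -1, -1, 0, 0, 0, 0], [0, 2, 0, 0, 0, -1, -1, 0], [-1, 0, 2, 0, -1, 0, 0, -1], [-1, 0, 0, 2, 0, 0, 0, 0], [0, 0, -1, 0, 2, 0, -1, 0], [0, -1, 0, 0, 0, 2, 0, 0], [0, -1, 0, 0, -1, 0, 2, 0], [0, 0, -1, 0, 0, 0, 0, 2]].
All simple roots have the same length, so the diagram is simply laced. The associated Dynkin diagram is a chain of 7 nodes with one extra node attached to the third node from one end (E_8), so the type is E_8.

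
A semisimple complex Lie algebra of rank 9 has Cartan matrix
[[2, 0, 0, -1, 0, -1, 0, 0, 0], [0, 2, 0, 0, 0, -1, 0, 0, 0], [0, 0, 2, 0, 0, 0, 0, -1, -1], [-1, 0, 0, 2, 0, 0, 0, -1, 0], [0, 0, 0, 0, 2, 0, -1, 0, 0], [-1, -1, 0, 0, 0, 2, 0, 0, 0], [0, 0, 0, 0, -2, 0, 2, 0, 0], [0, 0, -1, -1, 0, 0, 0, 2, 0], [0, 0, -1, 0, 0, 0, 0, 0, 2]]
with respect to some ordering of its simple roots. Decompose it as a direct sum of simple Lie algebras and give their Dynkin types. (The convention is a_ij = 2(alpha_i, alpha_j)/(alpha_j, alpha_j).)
The diagram associated to this matrix has two connected components: the simple roots {alpha_1, alpha_2, alpha_3, alpha_4, alpha_6, alpha_8, alpha_9} form a chain of 7 nodes with single edges (A_7), and {alpha_5, alpha_7} form a chain of 2 nodes with a double edge at one end; the terminal node there is the unique short simple root (B_2). A semisimple Lie algebra decomposes uniquely as the direct sum of simple ideals, one per connected component of its Dynkin diagram, so g ≅ A_7 ⊕ B_2 (dimension 63 + 10 = 73).

type A_7 ⊕ type B_2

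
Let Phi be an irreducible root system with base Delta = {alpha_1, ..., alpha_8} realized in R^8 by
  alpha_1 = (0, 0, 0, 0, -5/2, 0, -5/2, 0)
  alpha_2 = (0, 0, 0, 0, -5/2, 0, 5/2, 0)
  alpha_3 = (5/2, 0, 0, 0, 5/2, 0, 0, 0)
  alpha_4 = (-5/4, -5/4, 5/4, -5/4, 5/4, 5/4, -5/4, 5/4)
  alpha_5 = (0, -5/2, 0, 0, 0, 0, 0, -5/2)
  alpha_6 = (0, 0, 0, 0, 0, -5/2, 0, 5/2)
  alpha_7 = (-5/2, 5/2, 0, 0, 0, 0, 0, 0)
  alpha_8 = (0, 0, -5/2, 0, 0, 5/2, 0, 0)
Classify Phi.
Compute the Cartan integers a_ij = 2(alpha_i, alpha_j)/(alpha_j, alpha_j); the resulting 8x8 Cartan matrix is
[[2, 0, -1, 0, 0, 0, 0, 0], [0, 2, -1, -1, 0, 0, 0, 0], [-1, -1, 2, 0, 0, 0, -1, 0], [0, -1, 0, 2, 0, 0, 0, 0], [0, 0, 0, 0, 2, -1, -1, 0], [0, 0, 0, 0, -1, 2, 0, -1], [0, 0, -1, 0, -1, 0, 2, 0], [0, 0, 0, 0, 0, -1, 0, 2]].
All simple roots have the same length, so the diagram is simply laced. The associated Dynkin diagram is a chain of 7 nodes with one extra node attached to the third node from one end (E_8), so the type is E_8.

E_8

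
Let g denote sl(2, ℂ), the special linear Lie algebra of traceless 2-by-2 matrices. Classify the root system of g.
A_1 (sl(2))

This is sl(2), which has dimension 2^2 - 1 = 3 and rank 2 - 1 = 1 (a Cartan subalgebra is the diagonal traceless matrices). In the classification of classical Lie algebras, the special linear algebra sl(n+1) has type A_n; here n = 1, so the Dynkin diagram is a chain of 1 nodes with single edges (A_1). Hence the type is A_1.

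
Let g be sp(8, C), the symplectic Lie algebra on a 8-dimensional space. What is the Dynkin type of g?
C_4 (sp(8))

This is sp(8), which has dimension 8(8+1)/2 = 36 and rank 8/2 = 4. In the classification of classical Lie algebras, the symplectic algebra sp(2n) has type C_n; here n = 4, so the Dynkin diagram is a chain of 4 nodes with a double edge at one end; the terminal node there is the unique long simple root (C_4). Hence the type is C_4.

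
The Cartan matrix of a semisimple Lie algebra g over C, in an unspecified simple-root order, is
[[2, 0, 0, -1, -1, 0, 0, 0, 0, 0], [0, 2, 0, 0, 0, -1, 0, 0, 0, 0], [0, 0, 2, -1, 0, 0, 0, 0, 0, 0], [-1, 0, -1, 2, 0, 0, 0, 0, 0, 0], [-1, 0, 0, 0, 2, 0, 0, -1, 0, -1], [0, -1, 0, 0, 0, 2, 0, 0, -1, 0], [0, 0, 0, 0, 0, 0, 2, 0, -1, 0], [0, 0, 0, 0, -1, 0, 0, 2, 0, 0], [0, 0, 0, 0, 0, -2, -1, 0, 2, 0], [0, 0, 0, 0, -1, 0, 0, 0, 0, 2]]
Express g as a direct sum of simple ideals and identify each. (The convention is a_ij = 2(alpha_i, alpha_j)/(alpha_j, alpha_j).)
The diagram associated to this matrix has two connected components: the simple roots {alpha_1, alpha_3, alpha_4, alpha_5, alpha_8, alpha_10} form a chain of 4 nodes with a fork of two nodes at one end (D_6), and {alpha_2, alpha_6, alpha_7, alpha_9} form a chain of 4 nodes with a double edge between the middle two (F_4). A semisimple Lie algebra decomposes uniquely as the direct sum of simple ideals, one per connected component of its Dynkin diagram, so g ≅ D_6 ⊕ F_4 (dimension 66 + 52 = 118).

D_6 (so(12)) + F_4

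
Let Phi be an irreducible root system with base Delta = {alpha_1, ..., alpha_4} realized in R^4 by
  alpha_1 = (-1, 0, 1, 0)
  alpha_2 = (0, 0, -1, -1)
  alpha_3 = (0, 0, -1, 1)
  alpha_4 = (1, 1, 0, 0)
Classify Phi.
D_4 (so(8))

Compute the Cartan integers a_ij = 2(alpha_i, alpha_j)/(alpha_j, alpha_j); the resulting 4x4 Cartan matrix is
[[2, -1, -1, -1], [-1, 2, 0, 0], [-1, 0, 2, 0], [-1, 0, 0, 2]].
All simple roots have the same length, so the diagram is simply laced. The associated Dynkin diagram is a chain of 2 nodes with a fork of two nodes at one end (D_4), so the type is D_4 (the algebra so(8)).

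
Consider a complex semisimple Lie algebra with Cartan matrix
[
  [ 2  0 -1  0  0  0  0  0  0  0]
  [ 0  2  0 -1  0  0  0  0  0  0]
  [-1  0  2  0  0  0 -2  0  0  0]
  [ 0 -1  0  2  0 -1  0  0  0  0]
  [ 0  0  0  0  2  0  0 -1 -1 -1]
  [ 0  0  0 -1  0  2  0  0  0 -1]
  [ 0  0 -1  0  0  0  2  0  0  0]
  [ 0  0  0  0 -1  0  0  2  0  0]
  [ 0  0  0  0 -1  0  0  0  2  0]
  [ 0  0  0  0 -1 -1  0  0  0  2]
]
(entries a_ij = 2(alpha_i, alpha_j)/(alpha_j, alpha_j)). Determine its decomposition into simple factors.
The diagram associated to this matrix has two connected components: the simple roots {alpha_1, alpha_3, alpha_7} form a chain of 3 nodes with a double edge at one end; the terminal node there is the unique short simple root (B_3), and {alpha_2, alpha_4, alpha_5, alpha_6, alpha_8, alpha_9, alpha_10} form a chain of 5 nodes with a fork of two nodes at one end (D_7). A semisimple Lie algebra decomposes uniquely as the direct sum of simple ideals, one per connected component of its Dynkin diagram, so g ≅ B_3 ⊕ D_7 (dimension 21 + 91 = 112).

B_3 ⊕ D_7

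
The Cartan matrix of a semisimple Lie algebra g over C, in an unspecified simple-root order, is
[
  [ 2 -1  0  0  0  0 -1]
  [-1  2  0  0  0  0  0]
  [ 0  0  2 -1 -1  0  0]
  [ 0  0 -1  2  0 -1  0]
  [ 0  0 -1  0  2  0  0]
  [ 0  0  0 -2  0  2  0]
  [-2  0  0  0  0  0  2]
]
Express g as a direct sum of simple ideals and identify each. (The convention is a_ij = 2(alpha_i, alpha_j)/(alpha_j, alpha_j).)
The diagram associated to this matrix has two connected components: the simple roots {alpha_1, alpha_2, alpha_7} form a chain of 3 nodes with a double edge at one end; the terminal node there is the unique long simple root (C_3), and {alpha_3, alpha_4, alpha_5, alpha_6} form a chain of 4 nodes with a double edge at one end; the terminal node there is the unique long simple root (C_4). A semisimple Lie algebra decomposes uniquely as the direct sum of simple ideals, one per connected component of its Dynkin diagram, so g ≅ C_3 ⊕ C_4 (dimension 21 + 36 = 57).

C_3 (sp(6)) + C_4 (sp(8))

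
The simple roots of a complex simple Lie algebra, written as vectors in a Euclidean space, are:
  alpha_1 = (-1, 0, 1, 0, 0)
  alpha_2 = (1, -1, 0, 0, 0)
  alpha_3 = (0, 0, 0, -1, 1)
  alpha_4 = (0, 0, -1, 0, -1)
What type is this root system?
Compute the Cartan integers a_ij = 2(alpha_i, alpha_j)/(alpha_j, alpha_j); the resulting 4x4 Cartan matrix is
[[2, -1, 0, -1], [-1, 2, 0, 0], [0, 0, 2, -1], [-1, 0, -1, 2]].
All simple roots have the same length, so the diagram is simply laced. The associated Dynkin diagram is a chain of 4 nodes with single edges (A_4), so the type is A_4 (the algebra sl(5)).

A4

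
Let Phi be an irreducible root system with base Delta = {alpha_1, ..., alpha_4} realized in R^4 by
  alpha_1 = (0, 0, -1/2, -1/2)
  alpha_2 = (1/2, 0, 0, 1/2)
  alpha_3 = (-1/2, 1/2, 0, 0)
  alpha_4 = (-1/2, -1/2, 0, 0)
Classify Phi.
Compute the Cartan integers a_ij = 2(alpha_i, alpha_j)/(alpha_j, alpha_j); the resulting 4x4 Cartan matrix is
[[2, -1, 0, 0], [-1, 2, -1, -1], [0, -1, 2, 0], [0, -1, 0, 2]].
All simple roots have the same length, so the diagram is simply laced. The associated Dynkin diagram is a chain of 2 nodes with a fork of two nodes at one end (D_4), so the type is D_4 (the algebra so(8)).

D_4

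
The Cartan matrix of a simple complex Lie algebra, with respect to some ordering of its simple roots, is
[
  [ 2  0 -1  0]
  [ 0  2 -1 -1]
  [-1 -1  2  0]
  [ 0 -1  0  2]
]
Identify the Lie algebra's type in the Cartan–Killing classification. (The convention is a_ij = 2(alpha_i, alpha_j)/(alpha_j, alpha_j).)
The matrix has rank 4 with 2's on the diagonal. Reading the off-diagonal entries as Dynkin edges (a single edge where a_ij = a_ji = -1; a double or triple edge where a_ij * a_ji = 2 or 3), the diagram is a chain of 4 nodes with single edges (A_4). One simple-root ordering that puts it in standard form is (alpha_4, alpha_2, alpha_3, alpha_1). So the algebra is type A_4, i.e. sl(5).

A_4 (sl(5))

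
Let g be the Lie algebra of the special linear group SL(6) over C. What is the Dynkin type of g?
A_5 (sl(6))

This is sl(6), which has dimension 6^2 - 1 = 35 and rank 6 - 1 = 5 (a Cartan subalgebra is the diagonal traceless matrices). In the classification of classical Lie algebras, the special linear algebra sl(n+1) has type A_n; here n = 5, so the Dynkin diagram is a chain of 5 nodes with single edges (A_5). Hence the type is A_5.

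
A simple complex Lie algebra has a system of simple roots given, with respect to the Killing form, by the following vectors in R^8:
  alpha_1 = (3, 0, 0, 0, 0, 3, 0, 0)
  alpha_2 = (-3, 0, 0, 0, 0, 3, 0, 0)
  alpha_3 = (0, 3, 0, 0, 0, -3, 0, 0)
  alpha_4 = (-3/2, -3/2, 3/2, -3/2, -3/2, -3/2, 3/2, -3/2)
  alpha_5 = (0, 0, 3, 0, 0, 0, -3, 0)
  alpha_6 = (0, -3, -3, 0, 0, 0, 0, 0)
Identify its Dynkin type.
Compute the Cartan integers a_ij = 2(alpha_i, alpha_j)/(alpha_j, alpha_j); the resulting 6x6 Cartan matrix is
[[2, 0, -1, -1, 0, 0], [0, 2, -1, 0, 0, 0], [-1, -1, 2, 0, 0, -1], [-1, 0, 0, 2, 0, 0], [0, 0, 0, 0, 2, -1], [0, 0, -1, 0, -1, 2]].
All simple roots have the same length, so the diagram is simply laced. The associated Dynkin diagram is a chain of 5 nodes with one extra node attached to the third node from one end (E_6), so the type is E_6.

type E_6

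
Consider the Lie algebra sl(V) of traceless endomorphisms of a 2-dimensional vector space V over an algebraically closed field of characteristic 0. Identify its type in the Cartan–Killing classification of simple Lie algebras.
A1

This is sl(2), which has dimension 2^2 - 1 = 3 and rank 2 - 1 = 1 (a Cartan subalgebra is the diagonal traceless matrices). In the classification of classical Lie algebras, the special linear algebra sl(n+1) has type A_n; here n = 1, so the Dynkin diagram is a chain of 1 nodes with single edges (A_1). Hence the type is A_1.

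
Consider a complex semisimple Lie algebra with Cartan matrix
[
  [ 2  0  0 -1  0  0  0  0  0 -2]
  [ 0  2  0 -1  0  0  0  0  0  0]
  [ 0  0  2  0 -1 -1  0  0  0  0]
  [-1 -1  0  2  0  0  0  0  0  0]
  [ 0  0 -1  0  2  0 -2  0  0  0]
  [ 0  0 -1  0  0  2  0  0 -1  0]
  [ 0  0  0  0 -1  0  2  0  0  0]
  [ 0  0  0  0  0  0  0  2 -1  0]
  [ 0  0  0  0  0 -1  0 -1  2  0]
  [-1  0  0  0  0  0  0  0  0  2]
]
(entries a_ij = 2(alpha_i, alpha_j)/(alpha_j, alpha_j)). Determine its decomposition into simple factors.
B_4 (so(9)) ⊕ B_6 (so(13))

The diagram associated to this matrix has two connected components: the simple roots {alpha_1, alpha_2, alpha_4, alpha_10} form a chain of 4 nodes with a double edge at one end; the terminal node there is the unique short simple root (B_4), and {alpha_3, alpha_5, alpha_6, alpha_7, alpha_8, alpha_9} form a chain of 6 nodes with a double edge at one end; the terminal node there is the unique short simple root (B_6). A semisimple Lie algebra decomposes uniquely as the direct sum of simple ideals, one per connected component of its Dynkin diagram, so g ≅ B_4 ⊕ B_6 (dimension 36 + 78 = 114).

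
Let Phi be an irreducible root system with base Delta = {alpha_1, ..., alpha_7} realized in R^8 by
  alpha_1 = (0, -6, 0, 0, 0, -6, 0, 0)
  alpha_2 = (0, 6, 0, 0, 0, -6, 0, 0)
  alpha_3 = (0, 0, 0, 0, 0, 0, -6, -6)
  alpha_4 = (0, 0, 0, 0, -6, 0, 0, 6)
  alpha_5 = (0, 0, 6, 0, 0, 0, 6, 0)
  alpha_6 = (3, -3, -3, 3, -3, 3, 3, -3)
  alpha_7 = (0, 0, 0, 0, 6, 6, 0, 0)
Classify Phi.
E_7

Compute the Cartan integers a_ij = 2(alpha_i, alpha_j)/(alpha_j, alpha_j); the resulting 7x7 Cartan matrix is
[[2, 0, 0, 0, 0, 0, -1], [0, 2, 0, 0, 0, -1, -1], [0, 0, 2, -1, -1, 0, 0], [0, 0, -1, 2, 0, 0, -1], [0, 0, -1, 0, 2, 0, 0], [0, -1, 0, 0, 0, 2, 0], [-1, -1, 0, -1, 0, 0, 2]].
All simple roots have the same length, so the diagram is simply laced. The associated Dynkin diagram is a chain of 6 nodes with one extra node attached to the third node from one end (E_7), so the type is E_7.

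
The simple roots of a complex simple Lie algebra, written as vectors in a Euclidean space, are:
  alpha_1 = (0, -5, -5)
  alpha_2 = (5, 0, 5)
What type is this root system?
Compute the Cartan integers a_ij = 2(alpha_i, alpha_j)/(alpha_j, alpha_j); the resulting 2x2 Cartan matrix is
[[2, -1], [-1, 2]].
All simple roots have the same length, so the diagram is simply laced. The associated Dynkin diagram is a chain of 2 nodes with single edges (A_2), so the type is A_2 (the algebra sl(3)).

A2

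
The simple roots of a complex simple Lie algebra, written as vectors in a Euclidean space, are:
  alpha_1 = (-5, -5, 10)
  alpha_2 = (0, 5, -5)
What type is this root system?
G2

Compute the Cartan integers a_ij = 2(alpha_i, alpha_j)/(alpha_j, alpha_j); the resulting 2x2 Cartan matrix is
[[2, -3], [-1, 2]].
The roots have two lengths (squared-length ratio 3:1); the short ones are alpha_{2}. The associated Dynkin diagram is two nodes joined by a triple edge (G_2), so the type is G_2.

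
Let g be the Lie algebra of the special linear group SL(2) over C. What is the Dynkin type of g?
A_1 (sl(2))

This is sl(2), which has dimension 2^2 - 1 = 3 and rank 2 - 1 = 1 (a Cartan subalgebra is the diagonal traceless matrices). In the classification of classical Lie algebras, the special linear algebra sl(n+1) has type A_n; here n = 1, so the Dynkin diagram is a chain of 1 nodes with single edges (A_1). Hence the type is A_1.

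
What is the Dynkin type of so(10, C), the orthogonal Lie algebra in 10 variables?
type D_5

This is so(10) with 10 even, which has dimension 10(10-1)/2 = 45 and rank 10/2 = 5. In the classification of classical Lie algebras, the orthogonal algebra so(2n) in an even number of variables has type D_n; here n = 5, so the Dynkin diagram is a chain of 3 nodes with a fork of two nodes at one end (D_5). Hence the type is D_5.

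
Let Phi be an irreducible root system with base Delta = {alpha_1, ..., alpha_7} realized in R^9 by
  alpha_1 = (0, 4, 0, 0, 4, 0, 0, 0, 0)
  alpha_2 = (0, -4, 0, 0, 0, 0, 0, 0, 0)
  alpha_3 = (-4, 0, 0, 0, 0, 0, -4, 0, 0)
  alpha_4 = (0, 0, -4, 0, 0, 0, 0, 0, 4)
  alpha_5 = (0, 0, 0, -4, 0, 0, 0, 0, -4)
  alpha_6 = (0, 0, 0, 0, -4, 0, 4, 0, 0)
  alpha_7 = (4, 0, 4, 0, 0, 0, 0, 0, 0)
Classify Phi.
type B_7

Compute the Cartan integers a_ij = 2(alpha_i, alpha_j)/(alpha_j, alpha_j); the resulting 7x7 Cartan matrix is
[[2, -2, 0, 0, 0, -1, 0], [-1, 2, 0, 0, 0, 0, 0], [0, 0, 2, 0, 0, -1, -1], [0, 0, 0, 2, -1, 0, -1], [0, 0, 0, -1, 2, 0, 0], [-1, 0, -1, 0, 0, 2, 0], [0, 0, -1, -1, 0, 0, 2]].
The roots have two lengths (squared-length ratio 2:1); the short ones are alpha_{2}. The associated Dynkin diagram is a chain of 7 nodes with a double edge at one end; the terminal node there is the unique short simple root (B_7), so the type is B_7 (the algebra so(15)).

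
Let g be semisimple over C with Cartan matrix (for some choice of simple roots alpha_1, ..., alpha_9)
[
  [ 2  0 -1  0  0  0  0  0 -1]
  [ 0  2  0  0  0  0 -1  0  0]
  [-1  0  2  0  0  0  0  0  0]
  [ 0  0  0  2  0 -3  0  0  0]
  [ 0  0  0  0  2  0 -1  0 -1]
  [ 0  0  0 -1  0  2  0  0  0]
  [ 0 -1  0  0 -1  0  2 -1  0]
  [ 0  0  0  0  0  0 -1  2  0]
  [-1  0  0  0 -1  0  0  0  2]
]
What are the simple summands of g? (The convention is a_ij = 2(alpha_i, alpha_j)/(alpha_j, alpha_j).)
The diagram associated to this matrix has two connected components: the simple roots {alpha_1, alpha_2, alpha_3, alpha_5, alpha_7, alpha_8, alpha_9} form a chain of 5 nodes with a fork of two nodes at one end (D_7), and {alpha_4, alpha_6} form two nodes joined by a triple edge (G_2). A semisimple Lie algebra decomposes uniquely as the direct sum of simple ideals, one per connected component of its Dynkin diagram, so g ≅ D_7 ⊕ G_2 (dimension 91 + 14 = 105).

D_7 ⊕ G_2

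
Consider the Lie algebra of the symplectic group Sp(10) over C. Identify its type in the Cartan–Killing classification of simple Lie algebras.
This is sp(10), which has dimension 10(10+1)/2 = 55 and rank 10/2 = 5. In the classification of classical Lie algebras, the symplectic algebra sp(2n) has type C_n; here n = 5, so the Dynkin diagram is a chain of 5 nodes with a double edge at one end; the terminal node there is the unique long simple root (C_5). Hence the type is C_5.

C_5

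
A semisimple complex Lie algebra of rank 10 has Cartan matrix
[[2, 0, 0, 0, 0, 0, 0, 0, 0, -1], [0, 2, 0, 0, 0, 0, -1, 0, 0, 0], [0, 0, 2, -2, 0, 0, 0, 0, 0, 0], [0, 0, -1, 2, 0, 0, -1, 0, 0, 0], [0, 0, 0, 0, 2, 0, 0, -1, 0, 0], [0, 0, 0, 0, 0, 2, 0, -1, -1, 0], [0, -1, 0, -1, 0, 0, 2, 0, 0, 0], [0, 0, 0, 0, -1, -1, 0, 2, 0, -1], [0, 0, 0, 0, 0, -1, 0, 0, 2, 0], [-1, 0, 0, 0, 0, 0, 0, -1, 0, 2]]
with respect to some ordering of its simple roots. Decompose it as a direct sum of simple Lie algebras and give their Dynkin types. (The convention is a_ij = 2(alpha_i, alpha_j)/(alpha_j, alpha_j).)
type C_4 + type E_6

The diagram associated to this matrix has two connected components: the simple roots {alpha_2, alpha_3, alpha_4, alpha_7} form a chain of 4 nodes with a double edge at one end; the terminal node there is the unique long simple root (C_4), and {alpha_1, alpha_5, alpha_6, alpha_8, alpha_9, alpha_10} form a chain of 5 nodes with one extra node attached to the third node from one end (E_6). A semisimple Lie algebra decomposes uniquely as the direct sum of simple ideals, one per connected component of its Dynkin diagram, so g ≅ C_4 ⊕ E_6 (dimension 36 + 78 = 114).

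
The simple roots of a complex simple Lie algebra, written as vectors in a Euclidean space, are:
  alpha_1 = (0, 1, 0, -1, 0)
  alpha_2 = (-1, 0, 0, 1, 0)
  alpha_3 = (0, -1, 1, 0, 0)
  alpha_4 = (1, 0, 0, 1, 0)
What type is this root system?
Compute the Cartan integers a_ij = 2(alpha_i, alpha_j)/(alpha_j, alpha_j); the resulting 4x4 Cartan matrix is
[[2, -1, -1, -1], [-1, 2, 0, 0], [-1, 0, 2, 0], [-1, 0, 0, 2]].
All simple roots have the same length, so the diagram is simply laced. The associated Dynkin diagram is a chain of 2 nodes with a fork of two nodes at one end (D_4), so the type is D_4 (the algebra so(8)).

D_4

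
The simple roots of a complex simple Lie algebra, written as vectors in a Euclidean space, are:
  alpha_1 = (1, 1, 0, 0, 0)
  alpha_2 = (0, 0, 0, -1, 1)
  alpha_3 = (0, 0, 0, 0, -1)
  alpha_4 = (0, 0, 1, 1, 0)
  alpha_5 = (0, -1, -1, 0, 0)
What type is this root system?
B_5 (so(11))

Compute the Cartan integers a_ij = 2(alpha_i, alpha_j)/(alpha_j, alpha_j); the resulting 5x5 Cartan matrix is
[[2, 0, 0, 0, -1], [0, 2, -2, -1, 0], [0, -1, 2, 0, 0], [0, -1, 0, 2, -1], [-1, 0, 0, -1, 2]].
The roots have two lengths (squared-length ratio 2:1); the short ones are alpha_{3}. The associated Dynkin diagram is a chain of 5 nodes with a double edge at one end; the terminal node there is the unique short simple root (B_5), so the type is B_5 (the algebra so(11)).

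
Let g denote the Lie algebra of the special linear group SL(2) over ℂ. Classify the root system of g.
type A_1

This is sl(2), which has dimension 2^2 - 1 = 3 and rank 2 - 1 = 1 (a Cartan subalgebra is the diagonal traceless matrices). In the classification of classical Lie algebras, the special linear algebra sl(n+1) has type A_n; here n = 1, so the Dynkin diagram is a chain of 1 nodes with single edges (A_1). Hence the type is A_1.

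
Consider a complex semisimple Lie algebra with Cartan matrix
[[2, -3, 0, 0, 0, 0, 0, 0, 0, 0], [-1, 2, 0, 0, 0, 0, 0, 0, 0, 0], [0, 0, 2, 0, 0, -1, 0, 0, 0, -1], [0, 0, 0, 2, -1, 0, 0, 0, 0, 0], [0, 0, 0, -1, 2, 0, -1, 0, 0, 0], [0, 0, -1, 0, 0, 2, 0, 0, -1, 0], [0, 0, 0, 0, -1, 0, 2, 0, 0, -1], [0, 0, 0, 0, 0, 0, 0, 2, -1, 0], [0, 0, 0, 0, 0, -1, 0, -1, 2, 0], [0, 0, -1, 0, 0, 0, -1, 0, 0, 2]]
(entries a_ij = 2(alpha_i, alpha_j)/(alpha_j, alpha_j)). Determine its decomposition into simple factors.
The diagram associated to this matrix has two connected components: the simple roots {alpha_3, alpha_4, alpha_5, alpha_6, alpha_7, alpha_8, alpha_9, alpha_10} form a chain of 8 nodes with single edges (A_8), and {alpha_1, alpha_2} form two nodes joined by a triple edge (G_2). A semisimple Lie algebra decomposes uniquely as the direct sum of simple ideals, one per connected component of its Dynkin diagram, so g ≅ A_8 ⊕ G_2 (dimension 80 + 14 = 94).

A8 + G2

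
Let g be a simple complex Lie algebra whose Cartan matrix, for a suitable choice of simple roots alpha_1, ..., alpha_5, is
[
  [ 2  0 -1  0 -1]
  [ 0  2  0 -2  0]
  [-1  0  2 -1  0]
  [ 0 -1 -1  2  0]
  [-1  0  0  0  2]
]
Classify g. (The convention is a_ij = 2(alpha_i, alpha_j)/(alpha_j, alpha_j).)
C5

The matrix has rank 5 with 2's on the diagonal. Reading the off-diagonal entries as Dynkin edges (a single edge where a_ij = a_ji = -1; a double or triple edge where a_ij * a_ji = 2 or 3), the diagram is a chain of 5 nodes with a double edge at one end; the terminal node there is the unique long simple root (C_5). One simple-root ordering that puts it in standard form is (alpha_5, alpha_1, alpha_3, alpha_4, alpha_2). So the algebra is type C_5, i.e. sp(10).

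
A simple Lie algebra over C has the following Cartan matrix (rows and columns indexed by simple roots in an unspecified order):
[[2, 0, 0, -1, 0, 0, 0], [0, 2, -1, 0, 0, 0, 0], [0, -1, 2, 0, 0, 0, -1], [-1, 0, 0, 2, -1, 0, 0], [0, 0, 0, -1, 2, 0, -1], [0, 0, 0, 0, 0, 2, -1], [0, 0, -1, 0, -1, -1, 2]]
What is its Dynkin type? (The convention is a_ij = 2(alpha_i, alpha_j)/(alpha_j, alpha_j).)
The matrix has rank 7 with 2's on the diagonal. Reading the off-diagonal entries as Dynkin edges (a single edge where a_ij = a_ji = -1; a double or triple edge where a_ij * a_ji = 2 or 3), the diagram is a chain of 6 nodes with one extra node attached to the third node from one end (E_7). One simple-root ordering that puts it in standard form is (alpha_2, alpha_6, alpha_3, alpha_7, alpha_5, alpha_4, alpha_1). So the algebra is type E_7.

E7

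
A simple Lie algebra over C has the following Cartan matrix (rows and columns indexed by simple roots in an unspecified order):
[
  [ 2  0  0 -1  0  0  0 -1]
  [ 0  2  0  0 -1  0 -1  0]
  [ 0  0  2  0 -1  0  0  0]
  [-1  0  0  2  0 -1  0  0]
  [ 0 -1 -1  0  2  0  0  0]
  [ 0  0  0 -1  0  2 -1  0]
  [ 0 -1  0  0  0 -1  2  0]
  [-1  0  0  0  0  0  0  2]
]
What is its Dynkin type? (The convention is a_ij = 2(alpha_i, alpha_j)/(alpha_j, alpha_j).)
The matrix has rank 8 with 2's on the diagonal. Reading the off-diagonal entries as Dynkin edges (a single edge where a_ij = a_ji = -1; a double or triple edge where a_ij * a_ji = 2 or 3), the diagram is a chain of 8 nodes with single edges (A_8). One simple-root ordering that puts it in standard form is (alpha_3, alpha_5, alpha_2, alpha_7, alpha_6, alpha_4, alpha_1, alpha_8). So the algebra is type A_8, i.e. sl(9).

A_8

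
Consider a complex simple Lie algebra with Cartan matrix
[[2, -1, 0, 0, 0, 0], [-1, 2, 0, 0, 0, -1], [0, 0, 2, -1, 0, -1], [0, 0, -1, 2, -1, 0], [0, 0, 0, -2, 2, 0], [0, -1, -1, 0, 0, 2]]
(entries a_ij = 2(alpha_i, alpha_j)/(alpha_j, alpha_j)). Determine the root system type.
The matrix has rank 6 with 2's on the diagonal. Reading the off-diagonal entries as Dynkin edges (a single edge where a_ij = a_ji = -1; a double or triple edge where a_ij * a_ji = 2 or 3), the diagram is a chain of 6 nodes with a double edge at one end; the terminal node there is the unique long simple root (C_6). One simple-root ordering that puts it in standard form is (alpha_1, alpha_2, alpha_6, alpha_3, alpha_4, alpha_5). So the algebra is type C_6, i.e. sp(12).

C_6 (sp(12))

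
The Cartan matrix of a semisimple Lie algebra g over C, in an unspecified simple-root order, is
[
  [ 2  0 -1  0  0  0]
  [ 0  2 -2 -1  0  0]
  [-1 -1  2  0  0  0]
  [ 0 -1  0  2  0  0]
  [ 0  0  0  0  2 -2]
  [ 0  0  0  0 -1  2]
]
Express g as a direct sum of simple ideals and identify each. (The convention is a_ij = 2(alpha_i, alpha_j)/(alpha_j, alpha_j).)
B_2 + F_4

The diagram associated to this matrix has two connected components: the simple roots {alpha_5, alpha_6} form a chain of 2 nodes with a double edge at one end; the terminal node there is the unique short simple root (B_2), and {alpha_1, alpha_2, alpha_3, alpha_4} form a chain of 4 nodes with a double edge between the middle two (F_4). A semisimple Lie algebra decomposes uniquely as the direct sum of simple ideals, one per connected component of its Dynkin diagram, so g ≅ B_2 ⊕ F_4 (dimension 10 + 52 = 62).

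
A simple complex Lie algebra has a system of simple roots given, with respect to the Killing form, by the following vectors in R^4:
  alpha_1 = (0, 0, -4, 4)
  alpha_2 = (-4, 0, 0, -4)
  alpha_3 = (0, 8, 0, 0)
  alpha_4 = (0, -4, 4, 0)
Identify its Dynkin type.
Compute the Cartan integers a_ij = 2(alpha_i, alpha_j)/(alpha_j, alpha_j); the resulting 4x4 Cartan matrix is
[[2, -1, 0, -1], [-1, 2, 0, 0], [0, 0, 2, -2], [-1, 0, -1, 2]].
The roots have two lengths (squared-length ratio 2:1); the short ones are alpha_{1,2,4}. The associated Dynkin diagram is a chain of 4 nodes with a double edge at one end; the terminal node there is the unique long simple root (C_4), so the type is C_4 (the algebra sp(8)).

C_4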